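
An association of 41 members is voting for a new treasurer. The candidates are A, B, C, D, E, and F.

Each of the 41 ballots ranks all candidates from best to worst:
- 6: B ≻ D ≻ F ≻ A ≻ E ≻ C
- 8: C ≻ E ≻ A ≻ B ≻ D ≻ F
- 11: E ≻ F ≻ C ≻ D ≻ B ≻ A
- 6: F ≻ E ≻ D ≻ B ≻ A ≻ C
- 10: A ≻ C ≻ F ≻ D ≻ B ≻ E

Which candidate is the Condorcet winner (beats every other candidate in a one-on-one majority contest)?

F

F vs A: 23–18
F vs B: 27–14
F vs C: 23–18
F vs D: 27–14
F vs E: 22–19
F beats every other candidate.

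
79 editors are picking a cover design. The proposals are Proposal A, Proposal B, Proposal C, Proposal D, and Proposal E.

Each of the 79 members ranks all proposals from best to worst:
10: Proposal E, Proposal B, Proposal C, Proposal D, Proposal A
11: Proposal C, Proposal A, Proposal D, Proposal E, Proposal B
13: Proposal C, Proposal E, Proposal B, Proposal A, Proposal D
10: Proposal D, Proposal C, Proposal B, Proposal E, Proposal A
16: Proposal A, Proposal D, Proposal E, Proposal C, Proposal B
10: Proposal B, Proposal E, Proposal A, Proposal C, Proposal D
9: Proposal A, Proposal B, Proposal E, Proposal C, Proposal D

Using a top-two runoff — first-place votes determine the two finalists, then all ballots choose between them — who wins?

Proposal C

Round 1 first-place votes: Proposal A 25, Proposal B 10, Proposal C 24, Proposal D 10, Proposal E 10. Proposal A and Proposal C advance.
Runoff: Proposal A is ranked above Proposal C on 35 ballots, Proposal C above Proposal A on 44.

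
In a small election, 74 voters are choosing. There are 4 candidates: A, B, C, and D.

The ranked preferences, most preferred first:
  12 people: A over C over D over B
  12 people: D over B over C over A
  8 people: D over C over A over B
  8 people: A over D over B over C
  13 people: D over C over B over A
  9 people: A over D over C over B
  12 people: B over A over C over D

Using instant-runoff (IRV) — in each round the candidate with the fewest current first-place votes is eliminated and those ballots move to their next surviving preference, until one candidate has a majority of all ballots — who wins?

A

Round 1: A 29, B 12, C 0, D 33. C eliminated.
Round 2: A 29, B 12, D 33. B eliminated.
Round 3: A 41, D 33. A has a majority (≥38).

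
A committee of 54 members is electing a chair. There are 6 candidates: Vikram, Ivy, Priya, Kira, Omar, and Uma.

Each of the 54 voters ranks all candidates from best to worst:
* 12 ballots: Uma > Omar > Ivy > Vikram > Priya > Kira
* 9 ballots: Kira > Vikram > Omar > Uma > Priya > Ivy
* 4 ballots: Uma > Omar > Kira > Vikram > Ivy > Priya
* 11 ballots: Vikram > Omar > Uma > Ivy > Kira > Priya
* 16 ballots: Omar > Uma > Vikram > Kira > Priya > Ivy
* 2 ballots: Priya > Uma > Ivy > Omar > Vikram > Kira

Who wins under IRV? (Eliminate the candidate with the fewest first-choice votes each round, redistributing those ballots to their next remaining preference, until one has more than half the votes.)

Uma

Round 1: Vikram 11, Ivy 0, Priya 2, Kira 9, Omar 16, Uma 16. Ivy eliminated.
Round 2: Vikram 11, Priya 2, Kira 9, Omar 16, Uma 16. Priya eliminated.
Round 3: Vikram 11, Kira 9, Omar 16, Uma 18. Kira eliminated.
Round 4: Vikram 20, Omar 16, Uma 18. Omar eliminated.
Round 5: Vikram 20, Uma 34. Uma has a majority (≥28).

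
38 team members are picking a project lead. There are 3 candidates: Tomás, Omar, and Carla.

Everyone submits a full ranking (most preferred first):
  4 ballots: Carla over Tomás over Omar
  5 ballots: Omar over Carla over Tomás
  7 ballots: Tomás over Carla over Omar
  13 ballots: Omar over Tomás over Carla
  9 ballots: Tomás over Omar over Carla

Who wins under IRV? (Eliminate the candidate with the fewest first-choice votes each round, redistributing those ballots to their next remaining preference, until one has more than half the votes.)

Tomás

Round 1: Tomás 16, Omar 18, Carla 4. Carla eliminated.
Round 2: Tomás 20, Omar 18. Tomás has a majority (≥20).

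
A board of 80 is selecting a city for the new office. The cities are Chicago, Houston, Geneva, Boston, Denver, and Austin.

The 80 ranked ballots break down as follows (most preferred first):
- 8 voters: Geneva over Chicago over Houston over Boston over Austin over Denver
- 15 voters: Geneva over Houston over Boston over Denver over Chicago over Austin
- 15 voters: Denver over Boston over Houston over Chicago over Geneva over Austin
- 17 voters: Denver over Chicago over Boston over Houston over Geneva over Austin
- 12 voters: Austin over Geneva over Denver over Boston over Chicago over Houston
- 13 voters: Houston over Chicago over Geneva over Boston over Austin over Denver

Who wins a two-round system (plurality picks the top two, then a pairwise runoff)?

Round 1 first-place votes: Chicago 0, Houston 13, Geneva 23, Boston 0, Denver 32, Austin 12. Denver and Geneva advance.
Runoff: Denver is ranked above Geneva on 32 ballots, Geneva above Denver on 48.

Geneva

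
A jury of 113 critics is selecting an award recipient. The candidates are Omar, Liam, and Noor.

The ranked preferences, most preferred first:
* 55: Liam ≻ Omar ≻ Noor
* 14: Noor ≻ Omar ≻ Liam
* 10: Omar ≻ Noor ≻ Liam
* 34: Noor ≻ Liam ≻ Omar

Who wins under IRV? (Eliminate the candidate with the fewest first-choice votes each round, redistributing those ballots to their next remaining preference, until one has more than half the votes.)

Noor

Round 1: Omar 10, Liam 55, Noor 48. Omar eliminated.
Round 2: Liam 55, Noor 58. Noor has a majority (≥57).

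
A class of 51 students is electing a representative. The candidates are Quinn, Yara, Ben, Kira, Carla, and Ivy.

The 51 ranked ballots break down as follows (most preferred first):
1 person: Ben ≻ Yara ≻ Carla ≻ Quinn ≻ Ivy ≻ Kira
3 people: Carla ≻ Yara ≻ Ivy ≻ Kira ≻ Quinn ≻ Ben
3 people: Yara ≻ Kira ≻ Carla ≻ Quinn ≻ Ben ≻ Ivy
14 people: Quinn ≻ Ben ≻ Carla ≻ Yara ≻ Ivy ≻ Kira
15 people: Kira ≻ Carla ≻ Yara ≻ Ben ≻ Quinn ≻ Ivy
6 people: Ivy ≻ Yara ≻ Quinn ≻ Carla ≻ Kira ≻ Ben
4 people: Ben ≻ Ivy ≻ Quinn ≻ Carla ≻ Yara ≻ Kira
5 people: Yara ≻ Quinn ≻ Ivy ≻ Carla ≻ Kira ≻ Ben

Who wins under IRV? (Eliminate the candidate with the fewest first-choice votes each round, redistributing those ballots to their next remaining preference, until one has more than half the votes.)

Yara

Round 1: Quinn 14, Yara 8, Ben 5, Kira 15, Carla 3, Ivy 6. Carla eliminated.
Round 2: Quinn 14, Yara 11, Ben 5, Kira 15, Ivy 6. Ben eliminated.
Round 3: Quinn 14, Yara 12, Kira 15, Ivy 10. Ivy eliminated.
Round 4: Quinn 18, Yara 18, Kira 15. Kira eliminated.
Round 5: Quinn 18, Yara 33. Yara has a majority (≥26).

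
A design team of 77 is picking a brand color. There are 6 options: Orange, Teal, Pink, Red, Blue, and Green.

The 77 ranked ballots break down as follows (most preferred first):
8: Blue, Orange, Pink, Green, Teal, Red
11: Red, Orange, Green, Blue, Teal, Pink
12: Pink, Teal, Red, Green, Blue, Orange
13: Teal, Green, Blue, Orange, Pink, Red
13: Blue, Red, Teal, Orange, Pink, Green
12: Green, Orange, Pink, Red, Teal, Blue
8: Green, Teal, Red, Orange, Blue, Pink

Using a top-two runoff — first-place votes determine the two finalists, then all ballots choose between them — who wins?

Round 1 first-place votes: Orange 0, Teal 13, Pink 12, Red 11, Blue 21, Green 20. Blue and Green advance.
Runoff: Blue is ranked above Green on 21 ballots, Green above Blue on 56.

Green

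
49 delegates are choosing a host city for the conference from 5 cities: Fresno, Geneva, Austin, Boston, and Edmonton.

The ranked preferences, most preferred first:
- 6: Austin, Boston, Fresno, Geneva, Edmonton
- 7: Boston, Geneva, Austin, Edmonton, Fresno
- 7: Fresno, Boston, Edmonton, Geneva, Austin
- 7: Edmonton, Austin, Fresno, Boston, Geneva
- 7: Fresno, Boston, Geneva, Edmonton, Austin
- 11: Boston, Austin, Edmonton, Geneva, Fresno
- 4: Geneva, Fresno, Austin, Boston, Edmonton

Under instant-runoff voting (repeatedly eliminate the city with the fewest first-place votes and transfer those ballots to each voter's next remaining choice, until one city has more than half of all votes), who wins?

Round 1: Fresno 14, Geneva 4, Austin 6, Boston 18, Edmonton 7. Geneva eliminated.
Round 2: Fresno 18, Austin 6, Boston 18, Edmonton 7. Austin eliminated.
Round 3: Fresno 18, Boston 24, Edmonton 7. Edmonton eliminated.
Round 4: Fresno 25, Boston 24. Fresno has a majority (≥25).

Fresno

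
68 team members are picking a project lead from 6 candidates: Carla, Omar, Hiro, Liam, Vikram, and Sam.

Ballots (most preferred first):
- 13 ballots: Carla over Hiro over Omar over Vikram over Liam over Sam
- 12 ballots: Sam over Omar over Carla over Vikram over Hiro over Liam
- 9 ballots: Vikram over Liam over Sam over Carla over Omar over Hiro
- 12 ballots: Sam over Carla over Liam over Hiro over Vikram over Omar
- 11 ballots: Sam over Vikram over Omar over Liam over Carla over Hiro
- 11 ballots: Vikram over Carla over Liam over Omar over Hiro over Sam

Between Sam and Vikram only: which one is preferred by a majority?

Sam

Sam is ranked above Vikram on 35 ballots; Vikram above Sam on 33.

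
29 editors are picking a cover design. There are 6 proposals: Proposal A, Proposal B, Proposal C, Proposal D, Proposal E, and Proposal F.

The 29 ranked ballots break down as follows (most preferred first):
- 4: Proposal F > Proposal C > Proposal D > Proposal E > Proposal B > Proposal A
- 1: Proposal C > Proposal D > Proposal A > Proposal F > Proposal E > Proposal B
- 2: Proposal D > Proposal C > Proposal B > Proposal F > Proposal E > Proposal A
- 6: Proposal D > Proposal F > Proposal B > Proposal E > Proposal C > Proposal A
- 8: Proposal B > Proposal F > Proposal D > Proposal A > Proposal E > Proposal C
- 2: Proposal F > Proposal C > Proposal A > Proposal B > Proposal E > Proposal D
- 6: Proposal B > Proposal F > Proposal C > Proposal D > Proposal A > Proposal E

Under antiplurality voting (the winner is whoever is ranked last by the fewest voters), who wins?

Proposal F

Last-place votes: Proposal A 12, Proposal B 1, Proposal C 8, Proposal D 2, Proposal E 6, Proposal F 0.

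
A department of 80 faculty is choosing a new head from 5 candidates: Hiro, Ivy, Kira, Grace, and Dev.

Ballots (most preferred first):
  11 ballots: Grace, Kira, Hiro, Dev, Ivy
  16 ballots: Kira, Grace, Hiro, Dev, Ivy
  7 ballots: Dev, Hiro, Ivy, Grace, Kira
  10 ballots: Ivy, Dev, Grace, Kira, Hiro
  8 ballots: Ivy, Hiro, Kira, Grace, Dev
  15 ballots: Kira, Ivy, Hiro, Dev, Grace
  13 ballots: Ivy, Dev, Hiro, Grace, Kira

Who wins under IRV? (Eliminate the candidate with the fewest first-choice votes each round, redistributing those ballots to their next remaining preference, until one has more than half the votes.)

Kira

Round 1: Hiro 0, Ivy 31, Kira 31, Grace 11, Dev 7. Hiro eliminated.
Round 2: Ivy 31, Kira 31, Grace 11, Dev 7. Dev eliminated.
Round 3: Ivy 38, Kira 31, Grace 11. Grace eliminated.
Round 4: Ivy 38, Kira 42. Kira has a majority (≥41).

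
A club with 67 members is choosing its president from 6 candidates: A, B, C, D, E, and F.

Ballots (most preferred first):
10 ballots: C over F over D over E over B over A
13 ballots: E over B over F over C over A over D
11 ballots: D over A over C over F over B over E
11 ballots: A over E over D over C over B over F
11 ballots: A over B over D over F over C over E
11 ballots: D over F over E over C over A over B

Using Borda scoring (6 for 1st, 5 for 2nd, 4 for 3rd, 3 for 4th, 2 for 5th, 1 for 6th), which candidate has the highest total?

D

A: 10×1 + 13×2 + 11×5 + 11×6 + 11×6 + 11×2 = 245
B: 10×2 + 13×5 + 11×2 + 11×2 + 11×5 + 11×1 = 195
C: 10×6 + 13×3 + 11×4 + 11×3 + 11×2 + 11×3 = 231
D: 10×4 + 13×1 + 11×6 + 11×4 + 11×4 + 11×6 = 273
E: 10×3 + 13×6 + 11×1 + 11×5 + 11×1 + 11×4 = 229
F: 10×5 + 13×4 + 11×3 + 11×1 + 11×3 + 11×5 = 234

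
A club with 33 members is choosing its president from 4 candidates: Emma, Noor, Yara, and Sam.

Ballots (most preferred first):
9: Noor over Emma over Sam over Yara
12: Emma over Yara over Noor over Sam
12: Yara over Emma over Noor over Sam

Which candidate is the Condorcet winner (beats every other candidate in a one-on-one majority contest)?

Emma

Emma vs Noor: 24–9
Emma vs Yara: 21–12
Emma vs Sam: 33–0
Emma beats every other candidate.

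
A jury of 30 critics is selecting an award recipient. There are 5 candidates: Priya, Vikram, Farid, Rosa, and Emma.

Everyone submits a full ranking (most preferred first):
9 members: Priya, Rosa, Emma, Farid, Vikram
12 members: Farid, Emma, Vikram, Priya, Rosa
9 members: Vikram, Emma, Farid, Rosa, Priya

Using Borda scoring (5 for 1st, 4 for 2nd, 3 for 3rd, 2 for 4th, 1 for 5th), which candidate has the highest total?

Emma

Priya: 9×5 + 12×2 + 9×1 = 78
Vikram: 9×1 + 12×3 + 9×5 = 90
Farid: 9×2 + 12×5 + 9×3 = 105
Rosa: 9×4 + 12×1 + 9×2 = 66
Emma: 9×3 + 12×4 + 9×4 = 111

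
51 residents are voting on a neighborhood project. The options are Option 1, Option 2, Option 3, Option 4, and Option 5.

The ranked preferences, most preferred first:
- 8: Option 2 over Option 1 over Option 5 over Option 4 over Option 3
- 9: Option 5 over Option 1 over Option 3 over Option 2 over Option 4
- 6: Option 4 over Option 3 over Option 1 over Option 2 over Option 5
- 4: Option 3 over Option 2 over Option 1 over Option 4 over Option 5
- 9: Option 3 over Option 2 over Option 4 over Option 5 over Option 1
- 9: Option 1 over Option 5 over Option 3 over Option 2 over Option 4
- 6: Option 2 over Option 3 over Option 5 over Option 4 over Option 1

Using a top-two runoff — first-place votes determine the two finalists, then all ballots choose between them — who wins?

Option 3

Round 1 first-place votes: Option 1 9, Option 2 14, Option 3 13, Option 4 6, Option 5 9. Option 2 and Option 3 advance.
Runoff: Option 2 is ranked above Option 3 on 14 ballots, Option 3 above Option 2 on 37.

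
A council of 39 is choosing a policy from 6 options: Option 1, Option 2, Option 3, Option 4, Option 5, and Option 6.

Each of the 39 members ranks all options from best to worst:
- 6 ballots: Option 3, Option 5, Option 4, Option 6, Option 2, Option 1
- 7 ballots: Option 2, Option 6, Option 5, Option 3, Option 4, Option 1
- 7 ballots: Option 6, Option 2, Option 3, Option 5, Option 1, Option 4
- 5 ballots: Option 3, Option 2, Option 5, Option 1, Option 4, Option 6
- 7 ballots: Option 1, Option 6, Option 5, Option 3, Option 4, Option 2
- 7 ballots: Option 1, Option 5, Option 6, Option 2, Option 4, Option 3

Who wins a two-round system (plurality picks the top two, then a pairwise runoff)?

Option 3

Round 1 first-place votes: Option 1 14, Option 2 7, Option 3 11, Option 4 0, Option 5 0, Option 6 7. Option 1 and Option 3 advance.
Runoff: Option 1 is ranked above Option 3 on 14 ballots, Option 3 above Option 1 on 25.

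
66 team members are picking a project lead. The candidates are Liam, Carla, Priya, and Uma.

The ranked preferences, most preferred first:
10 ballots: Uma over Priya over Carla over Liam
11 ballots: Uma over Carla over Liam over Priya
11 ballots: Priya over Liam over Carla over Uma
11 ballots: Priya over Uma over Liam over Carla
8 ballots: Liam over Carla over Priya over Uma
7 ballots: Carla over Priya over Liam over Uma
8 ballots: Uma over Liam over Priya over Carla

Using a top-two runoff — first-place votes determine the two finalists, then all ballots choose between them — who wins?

Priya

Round 1 first-place votes: Liam 8, Carla 7, Priya 22, Uma 29. Uma and Priya advance.
Runoff: Uma is ranked above Priya on 29 ballots, Priya above Uma on 37.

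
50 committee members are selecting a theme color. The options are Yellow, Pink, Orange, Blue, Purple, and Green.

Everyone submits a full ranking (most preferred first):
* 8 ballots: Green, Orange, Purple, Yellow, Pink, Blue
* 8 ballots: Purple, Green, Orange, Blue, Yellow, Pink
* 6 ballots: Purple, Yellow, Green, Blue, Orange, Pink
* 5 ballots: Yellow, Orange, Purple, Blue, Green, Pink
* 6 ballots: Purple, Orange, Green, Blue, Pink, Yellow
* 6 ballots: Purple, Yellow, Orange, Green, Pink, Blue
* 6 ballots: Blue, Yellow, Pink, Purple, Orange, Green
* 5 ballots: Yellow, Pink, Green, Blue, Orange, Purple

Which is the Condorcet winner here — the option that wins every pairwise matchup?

Purple vs Yellow: 34–16
Purple vs Pink: 39–11
Purple vs Orange: 32–18
Purple vs Blue: 39–11
Purple vs Green: 37–13
Purple beats every other option.

Purple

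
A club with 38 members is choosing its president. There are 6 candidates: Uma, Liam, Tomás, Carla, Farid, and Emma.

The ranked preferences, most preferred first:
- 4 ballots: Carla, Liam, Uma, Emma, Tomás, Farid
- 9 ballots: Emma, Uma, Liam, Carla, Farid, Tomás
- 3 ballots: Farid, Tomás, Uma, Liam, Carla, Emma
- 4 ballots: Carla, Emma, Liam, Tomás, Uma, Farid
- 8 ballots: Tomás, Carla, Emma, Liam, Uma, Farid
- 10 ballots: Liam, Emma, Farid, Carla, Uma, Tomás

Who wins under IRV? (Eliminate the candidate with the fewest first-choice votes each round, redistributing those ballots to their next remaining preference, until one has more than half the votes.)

Round 1: Uma 0, Liam 10, Tomás 8, Carla 8, Farid 3, Emma 9. Uma eliminated.
Round 2: Liam 10, Tomás 8, Carla 8, Farid 3, Emma 9. Farid eliminated.
Round 3: Liam 10, Tomás 11, Carla 8, Emma 9. Carla eliminated.
Round 4: Liam 14, Tomás 11, Emma 13. Tomás eliminated.
Round 5: Liam 17, Emma 21. Emma has a majority (≥20).

Emma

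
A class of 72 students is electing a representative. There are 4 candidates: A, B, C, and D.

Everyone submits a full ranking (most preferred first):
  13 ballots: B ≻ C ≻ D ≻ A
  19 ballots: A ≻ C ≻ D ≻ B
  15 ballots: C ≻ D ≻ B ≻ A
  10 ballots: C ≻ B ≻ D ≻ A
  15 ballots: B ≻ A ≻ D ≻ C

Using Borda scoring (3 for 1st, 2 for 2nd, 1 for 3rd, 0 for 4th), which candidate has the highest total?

C

A: 13×0 + 19×3 + 15×0 + 10×0 + 15×2 = 87
B: 13×3 + 19×0 + 15×1 + 10×2 + 15×3 = 119
C: 13×2 + 19×2 + 15×3 + 10×3 + 15×0 = 139
D: 13×1 + 19×1 + 15×2 + 10×1 + 15×1 = 87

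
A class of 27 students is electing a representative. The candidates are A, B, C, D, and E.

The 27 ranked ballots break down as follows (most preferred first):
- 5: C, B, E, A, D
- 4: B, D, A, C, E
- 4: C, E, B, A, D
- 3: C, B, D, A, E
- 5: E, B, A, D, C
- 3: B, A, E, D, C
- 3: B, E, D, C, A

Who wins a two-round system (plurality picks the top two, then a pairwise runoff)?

B

Round 1 first-place votes: A 0, B 10, C 12, D 0, E 5. C and B advance.
Runoff: C is ranked above B on 12 ballots, B above C on 15.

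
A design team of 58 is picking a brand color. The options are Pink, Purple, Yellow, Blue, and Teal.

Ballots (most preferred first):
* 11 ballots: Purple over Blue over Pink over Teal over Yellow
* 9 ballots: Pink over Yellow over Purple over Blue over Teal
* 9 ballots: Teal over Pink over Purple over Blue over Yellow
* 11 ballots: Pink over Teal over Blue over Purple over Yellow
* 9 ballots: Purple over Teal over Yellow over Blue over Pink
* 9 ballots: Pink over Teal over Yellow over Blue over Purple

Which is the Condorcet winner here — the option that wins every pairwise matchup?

Pink vs Purple: 38–20
Pink vs Yellow: 49–9
Pink vs Blue: 38–20
Pink vs Teal: 40–18
Pink beats every other option.

Pink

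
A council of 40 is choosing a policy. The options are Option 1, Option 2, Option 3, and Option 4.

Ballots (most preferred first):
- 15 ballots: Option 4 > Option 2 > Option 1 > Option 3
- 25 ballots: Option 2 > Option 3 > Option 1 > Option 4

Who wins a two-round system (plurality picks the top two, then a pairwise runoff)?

Option 2

Round 1 first-place votes: Option 1 0, Option 2 25, Option 3 0, Option 4 15. Option 2 and Option 4 advance.
Runoff: Option 2 is ranked above Option 4 on 25 ballots, Option 4 above Option 2 on 15.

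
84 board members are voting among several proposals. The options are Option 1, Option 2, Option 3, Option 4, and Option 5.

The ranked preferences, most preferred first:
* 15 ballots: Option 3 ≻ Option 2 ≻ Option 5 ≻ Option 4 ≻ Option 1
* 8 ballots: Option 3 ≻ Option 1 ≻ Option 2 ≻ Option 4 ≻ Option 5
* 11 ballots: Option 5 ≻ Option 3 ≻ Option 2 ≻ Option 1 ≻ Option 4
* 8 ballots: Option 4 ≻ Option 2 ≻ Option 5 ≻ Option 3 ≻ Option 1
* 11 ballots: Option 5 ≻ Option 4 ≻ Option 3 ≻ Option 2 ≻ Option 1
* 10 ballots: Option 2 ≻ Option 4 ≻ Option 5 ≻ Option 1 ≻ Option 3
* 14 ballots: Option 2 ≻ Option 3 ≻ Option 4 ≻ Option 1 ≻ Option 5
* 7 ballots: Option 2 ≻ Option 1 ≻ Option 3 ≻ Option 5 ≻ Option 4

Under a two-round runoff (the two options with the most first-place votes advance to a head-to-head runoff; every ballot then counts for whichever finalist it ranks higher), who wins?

Option 3

Round 1 first-place votes: Option 1 0, Option 2 31, Option 3 23, Option 4 8, Option 5 22. Option 2 and Option 3 advance.
Runoff: Option 2 is ranked above Option 3 on 39 ballots, Option 3 above Option 2 on 45.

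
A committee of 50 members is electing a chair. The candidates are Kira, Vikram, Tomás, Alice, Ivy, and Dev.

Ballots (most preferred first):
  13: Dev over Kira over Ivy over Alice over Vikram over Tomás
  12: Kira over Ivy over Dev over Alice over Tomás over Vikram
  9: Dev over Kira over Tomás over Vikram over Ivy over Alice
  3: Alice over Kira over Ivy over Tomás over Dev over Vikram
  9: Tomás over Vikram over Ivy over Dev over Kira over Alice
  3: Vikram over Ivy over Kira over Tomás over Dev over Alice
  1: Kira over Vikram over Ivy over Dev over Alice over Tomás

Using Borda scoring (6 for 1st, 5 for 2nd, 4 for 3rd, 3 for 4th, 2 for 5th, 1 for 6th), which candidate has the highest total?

Kira: 13×5 + 12×6 + 9×5 + 3×5 + 9×2 + 3×4 + 1×6 = 233
Vikram: 13×2 + 12×1 + 9×3 + 3×1 + 9×5 + 3×6 + 1×5 = 136
Tomás: 13×1 + 12×2 + 9×4 + 3×3 + 9×6 + 3×3 + 1×1 = 146
Alice: 13×3 + 12×3 + 9×1 + 3×6 + 9×1 + 3×1 + 1×2 = 116
Ivy: 13×4 + 12×5 + 9×2 + 3×4 + 9×4 + 3×5 + 1×4 = 197
Dev: 13×6 + 12×4 + 9×6 + 3×2 + 9×3 + 3×2 + 1×3 = 222

Kira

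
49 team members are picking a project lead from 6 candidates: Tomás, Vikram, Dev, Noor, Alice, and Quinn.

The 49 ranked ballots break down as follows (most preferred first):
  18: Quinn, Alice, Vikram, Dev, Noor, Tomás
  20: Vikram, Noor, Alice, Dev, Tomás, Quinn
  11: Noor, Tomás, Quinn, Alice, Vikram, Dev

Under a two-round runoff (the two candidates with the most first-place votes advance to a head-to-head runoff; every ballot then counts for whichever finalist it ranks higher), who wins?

Quinn

Round 1 first-place votes: Tomás 0, Vikram 20, Dev 0, Noor 11, Alice 0, Quinn 18. Vikram and Quinn advance.
Runoff: Vikram is ranked above Quinn on 20 ballots, Quinn above Vikram on 29.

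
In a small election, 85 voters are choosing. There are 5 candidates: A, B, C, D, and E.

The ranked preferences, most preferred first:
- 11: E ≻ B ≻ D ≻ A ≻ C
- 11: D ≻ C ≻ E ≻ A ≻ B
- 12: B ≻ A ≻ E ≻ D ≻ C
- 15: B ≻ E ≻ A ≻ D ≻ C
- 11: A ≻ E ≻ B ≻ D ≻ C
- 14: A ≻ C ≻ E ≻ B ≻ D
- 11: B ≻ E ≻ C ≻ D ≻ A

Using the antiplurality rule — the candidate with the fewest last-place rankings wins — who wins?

Last-place votes: A 11, B 11, C 49, D 14, E 0.

E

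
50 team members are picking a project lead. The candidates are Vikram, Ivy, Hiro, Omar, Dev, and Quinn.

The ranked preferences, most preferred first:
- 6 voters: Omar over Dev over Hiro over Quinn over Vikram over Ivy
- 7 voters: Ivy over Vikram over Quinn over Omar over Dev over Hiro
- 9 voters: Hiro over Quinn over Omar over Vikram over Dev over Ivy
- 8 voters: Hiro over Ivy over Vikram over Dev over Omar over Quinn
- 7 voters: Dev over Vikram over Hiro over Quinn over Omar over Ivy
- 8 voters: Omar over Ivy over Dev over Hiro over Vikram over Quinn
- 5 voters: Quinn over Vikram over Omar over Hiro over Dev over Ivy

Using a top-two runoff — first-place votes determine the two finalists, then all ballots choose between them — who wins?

Round 1 first-place votes: Vikram 0, Ivy 7, Hiro 17, Omar 14, Dev 7, Quinn 5. Hiro and Omar advance.
Runoff: Hiro is ranked above Omar on 24 ballots, Omar above Hiro on 26.

Omar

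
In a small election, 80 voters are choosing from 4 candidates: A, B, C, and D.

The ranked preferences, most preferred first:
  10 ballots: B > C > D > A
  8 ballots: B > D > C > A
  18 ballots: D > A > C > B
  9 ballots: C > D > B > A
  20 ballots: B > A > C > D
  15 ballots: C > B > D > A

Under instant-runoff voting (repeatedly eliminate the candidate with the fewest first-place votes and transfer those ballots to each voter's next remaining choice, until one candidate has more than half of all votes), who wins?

C

Round 1: A 0, B 38, C 24, D 18. A eliminated.
Round 2: B 38, C 24, D 18. D eliminated.
Round 3: B 38, C 42. C has a majority (≥41).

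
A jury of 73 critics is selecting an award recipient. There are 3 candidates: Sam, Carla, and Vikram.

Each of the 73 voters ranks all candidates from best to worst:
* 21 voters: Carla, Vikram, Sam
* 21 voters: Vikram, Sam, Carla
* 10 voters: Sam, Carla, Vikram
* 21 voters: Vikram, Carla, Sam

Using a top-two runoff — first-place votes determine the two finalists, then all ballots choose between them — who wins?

Vikram

Round 1 first-place votes: Sam 10, Carla 21, Vikram 42. Vikram and Carla advance.
Runoff: Vikram is ranked above Carla on 42 ballots, Carla above Vikram on 31.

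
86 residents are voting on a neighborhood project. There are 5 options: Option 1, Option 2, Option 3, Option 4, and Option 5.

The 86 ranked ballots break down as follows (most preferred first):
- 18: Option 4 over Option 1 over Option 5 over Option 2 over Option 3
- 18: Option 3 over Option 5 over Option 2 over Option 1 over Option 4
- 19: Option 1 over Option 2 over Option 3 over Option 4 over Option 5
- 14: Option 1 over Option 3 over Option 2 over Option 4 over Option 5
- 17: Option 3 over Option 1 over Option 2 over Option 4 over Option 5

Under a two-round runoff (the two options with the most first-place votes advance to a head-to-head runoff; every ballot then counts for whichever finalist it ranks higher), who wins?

Option 1

Round 1 first-place votes: Option 1 33, Option 2 0, Option 3 35, Option 4 18, Option 5 0. Option 3 and Option 1 advance.
Runoff: Option 3 is ranked above Option 1 on 35 ballots, Option 1 above Option 3 on 51.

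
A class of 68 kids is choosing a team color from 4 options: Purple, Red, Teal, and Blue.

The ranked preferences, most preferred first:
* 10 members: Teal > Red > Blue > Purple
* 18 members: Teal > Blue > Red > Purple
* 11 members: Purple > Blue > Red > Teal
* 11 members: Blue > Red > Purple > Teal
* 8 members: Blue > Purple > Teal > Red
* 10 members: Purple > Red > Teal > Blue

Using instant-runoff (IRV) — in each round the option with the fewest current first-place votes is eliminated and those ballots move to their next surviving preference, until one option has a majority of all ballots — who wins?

Round 1: Purple 21, Red 0, Teal 28, Blue 19. Red eliminated.
Round 2: Purple 21, Teal 28, Blue 19. Blue eliminated.
Round 3: Purple 40, Teal 28. Purple has a majority (≥35).

Purple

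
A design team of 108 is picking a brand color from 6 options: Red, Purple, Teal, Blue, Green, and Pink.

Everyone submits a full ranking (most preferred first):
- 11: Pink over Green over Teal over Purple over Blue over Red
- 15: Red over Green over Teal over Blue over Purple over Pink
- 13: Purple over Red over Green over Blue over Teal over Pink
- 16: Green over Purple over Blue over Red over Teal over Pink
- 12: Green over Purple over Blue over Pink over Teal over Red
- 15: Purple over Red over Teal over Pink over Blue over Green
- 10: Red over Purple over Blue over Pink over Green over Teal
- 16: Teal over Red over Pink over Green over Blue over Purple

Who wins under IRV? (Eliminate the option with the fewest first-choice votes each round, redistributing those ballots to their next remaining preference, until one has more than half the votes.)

Round 1: Red 25, Purple 28, Teal 16, Blue 0, Green 28, Pink 11. Blue eliminated.
Round 2: Red 25, Purple 28, Teal 16, Green 28, Pink 11. Pink eliminated.
Round 3: Red 25, Purple 28, Teal 16, Green 39. Teal eliminated.
Round 4: Red 41, Purple 28, Green 39. Purple eliminated.
Round 5: Red 69, Green 39. Red has a majority (≥55).

Red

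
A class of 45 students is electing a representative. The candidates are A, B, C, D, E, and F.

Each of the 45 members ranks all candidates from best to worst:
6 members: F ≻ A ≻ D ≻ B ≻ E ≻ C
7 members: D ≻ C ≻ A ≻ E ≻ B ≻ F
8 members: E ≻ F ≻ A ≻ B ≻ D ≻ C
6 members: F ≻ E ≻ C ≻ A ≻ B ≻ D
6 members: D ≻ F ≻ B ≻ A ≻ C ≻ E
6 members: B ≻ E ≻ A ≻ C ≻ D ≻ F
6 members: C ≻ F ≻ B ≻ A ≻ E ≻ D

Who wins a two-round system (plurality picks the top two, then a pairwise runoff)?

F

Round 1 first-place votes: A 0, B 6, C 6, D 13, E 8, F 12. D and F advance.
Runoff: D is ranked above F on 19 ballots, F above D on 26.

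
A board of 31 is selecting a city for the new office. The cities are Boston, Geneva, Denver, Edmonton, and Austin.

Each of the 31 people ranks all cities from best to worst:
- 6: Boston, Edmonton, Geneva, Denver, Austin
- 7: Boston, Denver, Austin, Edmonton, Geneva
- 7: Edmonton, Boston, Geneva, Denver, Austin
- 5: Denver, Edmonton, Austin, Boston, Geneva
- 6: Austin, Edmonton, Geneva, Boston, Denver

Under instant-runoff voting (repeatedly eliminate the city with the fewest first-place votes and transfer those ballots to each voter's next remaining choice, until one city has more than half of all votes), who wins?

Round 1: Boston 13, Geneva 0, Denver 5, Edmonton 7, Austin 6. Geneva eliminated.
Round 2: Boston 13, Denver 5, Edmonton 7, Austin 6. Denver eliminated.
Round 3: Boston 13, Edmonton 12, Austin 6. Austin eliminated.
Round 4: Boston 13, Edmonton 18. Edmonton has a majority (≥16).

Edmonton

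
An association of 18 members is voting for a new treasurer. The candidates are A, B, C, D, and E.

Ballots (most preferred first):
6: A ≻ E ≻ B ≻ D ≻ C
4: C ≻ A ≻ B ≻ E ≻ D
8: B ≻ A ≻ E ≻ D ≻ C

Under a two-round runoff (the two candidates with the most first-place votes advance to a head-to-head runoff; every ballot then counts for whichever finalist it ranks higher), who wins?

Round 1 first-place votes: A 6, B 8, C 4, D 0, E 0. B and A advance.
Runoff: B is ranked above A on 8 ballots, A above B on 10.

A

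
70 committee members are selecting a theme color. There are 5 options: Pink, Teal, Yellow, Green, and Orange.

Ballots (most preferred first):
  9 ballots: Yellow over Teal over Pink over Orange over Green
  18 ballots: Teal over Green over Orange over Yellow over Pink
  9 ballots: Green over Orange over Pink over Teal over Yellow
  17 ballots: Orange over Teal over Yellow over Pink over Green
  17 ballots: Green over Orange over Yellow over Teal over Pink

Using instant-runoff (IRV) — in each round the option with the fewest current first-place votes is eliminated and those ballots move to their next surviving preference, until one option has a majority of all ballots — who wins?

Teal

Round 1: Pink 0, Teal 18, Yellow 9, Green 26, Orange 17. Pink eliminated.
Round 2: Teal 18, Yellow 9, Green 26, Orange 17. Yellow eliminated.
Round 3: Teal 27, Green 26, Orange 17. Orange eliminated.
Round 4: Teal 44, Green 26. Teal has a majority (≥36).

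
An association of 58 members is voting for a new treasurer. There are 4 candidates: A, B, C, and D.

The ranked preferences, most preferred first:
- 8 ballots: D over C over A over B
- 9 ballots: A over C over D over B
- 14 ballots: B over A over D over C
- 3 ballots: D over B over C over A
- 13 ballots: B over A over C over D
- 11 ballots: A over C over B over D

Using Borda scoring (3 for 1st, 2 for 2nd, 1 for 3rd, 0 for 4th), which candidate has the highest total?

A: 8×1 + 9×3 + 14×2 + 3×0 + 13×2 + 11×3 = 122
B: 8×0 + 9×0 + 14×3 + 3×2 + 13×3 + 11×1 = 98
C: 8×2 + 9×2 + 14×0 + 3×1 + 13×1 + 11×2 = 72
D: 8×3 + 9×1 + 14×1 + 3×3 + 13×0 + 11×0 = 56

A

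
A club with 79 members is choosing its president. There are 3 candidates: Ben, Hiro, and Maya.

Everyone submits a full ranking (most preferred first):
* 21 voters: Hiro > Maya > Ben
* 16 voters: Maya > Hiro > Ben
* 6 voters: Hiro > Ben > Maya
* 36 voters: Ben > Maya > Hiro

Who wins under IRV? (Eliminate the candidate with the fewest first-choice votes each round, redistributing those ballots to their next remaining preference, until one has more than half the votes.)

Hiro

Round 1: Ben 36, Hiro 27, Maya 16. Maya eliminated.
Round 2: Ben 36, Hiro 43. Hiro has a majority (≥40).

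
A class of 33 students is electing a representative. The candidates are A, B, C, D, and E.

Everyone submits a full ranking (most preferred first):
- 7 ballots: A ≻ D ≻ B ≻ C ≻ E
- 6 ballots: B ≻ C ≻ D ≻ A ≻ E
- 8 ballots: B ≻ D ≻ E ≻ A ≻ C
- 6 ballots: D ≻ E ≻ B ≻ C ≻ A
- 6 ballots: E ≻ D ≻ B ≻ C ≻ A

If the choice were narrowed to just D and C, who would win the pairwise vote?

D is ranked above C on 27 ballots; C above D on 6.

D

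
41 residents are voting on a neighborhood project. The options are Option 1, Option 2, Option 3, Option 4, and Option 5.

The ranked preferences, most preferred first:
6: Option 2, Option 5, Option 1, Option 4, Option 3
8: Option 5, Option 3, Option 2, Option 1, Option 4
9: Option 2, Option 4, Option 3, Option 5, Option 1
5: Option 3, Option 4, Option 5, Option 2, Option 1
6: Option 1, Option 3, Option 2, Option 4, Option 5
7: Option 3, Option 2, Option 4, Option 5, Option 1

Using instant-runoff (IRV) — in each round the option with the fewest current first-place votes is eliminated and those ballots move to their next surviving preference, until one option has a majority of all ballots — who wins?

Round 1: Option 1 6, Option 2 15, Option 3 12, Option 4 0, Option 5 8. Option 4 eliminated.
Round 2: Option 1 6, Option 2 15, Option 3 12, Option 5 8. Option 1 eliminated.
Round 3: Option 2 15, Option 3 18, Option 5 8. Option 5 eliminated.
Round 4: Option 2 15, Option 3 26. Option 3 has a majority (≥21).

Option 3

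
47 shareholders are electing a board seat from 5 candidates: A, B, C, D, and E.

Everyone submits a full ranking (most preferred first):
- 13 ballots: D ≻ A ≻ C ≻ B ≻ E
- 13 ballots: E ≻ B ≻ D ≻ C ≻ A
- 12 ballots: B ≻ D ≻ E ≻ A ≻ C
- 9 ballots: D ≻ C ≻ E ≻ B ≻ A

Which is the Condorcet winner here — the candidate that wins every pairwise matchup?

B

B vs A: 34–13
B vs C: 25–22
B vs D: 25–22
B vs E: 25–22
B beats every other candidate.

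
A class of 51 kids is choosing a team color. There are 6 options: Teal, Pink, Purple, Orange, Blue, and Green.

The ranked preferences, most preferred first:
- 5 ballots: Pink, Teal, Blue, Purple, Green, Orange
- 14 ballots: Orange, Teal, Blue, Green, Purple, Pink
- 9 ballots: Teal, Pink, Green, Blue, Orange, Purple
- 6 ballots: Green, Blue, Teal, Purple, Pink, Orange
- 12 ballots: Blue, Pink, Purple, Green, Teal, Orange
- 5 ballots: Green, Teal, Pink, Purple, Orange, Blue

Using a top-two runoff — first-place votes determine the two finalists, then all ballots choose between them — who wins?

Round 1 first-place votes: Teal 9, Pink 5, Purple 0, Orange 14, Blue 12, Green 11. Orange and Blue advance.
Runoff: Orange is ranked above Blue on 19 ballots, Blue above Orange on 32.

Blue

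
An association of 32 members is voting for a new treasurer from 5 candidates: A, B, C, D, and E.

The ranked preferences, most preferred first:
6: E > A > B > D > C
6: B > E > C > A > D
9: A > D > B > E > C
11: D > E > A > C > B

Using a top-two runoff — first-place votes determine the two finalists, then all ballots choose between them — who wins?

A

Round 1 first-place votes: A 9, B 6, C 0, D 11, E 6. D and A advance.
Runoff: D is ranked above A on 11 ballots, A above D on 21.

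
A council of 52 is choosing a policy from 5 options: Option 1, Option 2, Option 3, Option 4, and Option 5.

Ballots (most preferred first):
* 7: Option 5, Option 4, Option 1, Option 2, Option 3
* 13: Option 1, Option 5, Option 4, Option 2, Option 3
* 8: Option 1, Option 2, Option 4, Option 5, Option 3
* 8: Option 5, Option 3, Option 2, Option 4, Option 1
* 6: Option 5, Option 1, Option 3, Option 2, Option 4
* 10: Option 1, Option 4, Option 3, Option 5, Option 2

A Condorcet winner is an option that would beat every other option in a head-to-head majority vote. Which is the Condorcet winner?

Option 1

Option 1 vs Option 2: 44–8
Option 1 vs Option 3: 44–8
Option 1 vs Option 4: 37–15
Option 1 vs Option 5: 31–21
Option 1 beats every other option.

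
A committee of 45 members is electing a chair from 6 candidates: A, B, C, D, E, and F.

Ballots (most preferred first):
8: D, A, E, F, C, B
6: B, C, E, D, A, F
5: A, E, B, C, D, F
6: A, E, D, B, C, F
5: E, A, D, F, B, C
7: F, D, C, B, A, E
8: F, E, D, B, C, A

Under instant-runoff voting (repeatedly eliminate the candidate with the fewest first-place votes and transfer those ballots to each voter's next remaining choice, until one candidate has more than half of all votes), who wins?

A

Round 1: A 11, B 6, C 0, D 8, E 5, F 15. C eliminated.
Round 2: A 11, B 6, D 8, E 5, F 15. E eliminated.
Round 3: A 16, B 6, D 8, F 15. B eliminated.
Round 4: A 16, D 14, F 15. D eliminated.
Round 5: A 30, F 15. A has a majority (≥23).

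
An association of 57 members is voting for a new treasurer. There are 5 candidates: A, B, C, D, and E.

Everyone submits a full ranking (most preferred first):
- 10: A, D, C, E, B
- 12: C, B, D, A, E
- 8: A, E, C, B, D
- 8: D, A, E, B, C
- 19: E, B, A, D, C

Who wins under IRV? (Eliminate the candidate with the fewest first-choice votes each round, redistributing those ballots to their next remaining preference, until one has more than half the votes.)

Round 1: A 18, B 0, C 12, D 8, E 19. B eliminated.
Round 2: A 18, C 12, D 8, E 19. D eliminated.
Round 3: A 26, C 12, E 19. C eliminated.
Round 4: A 38, E 19. A has a majority (≥29).

A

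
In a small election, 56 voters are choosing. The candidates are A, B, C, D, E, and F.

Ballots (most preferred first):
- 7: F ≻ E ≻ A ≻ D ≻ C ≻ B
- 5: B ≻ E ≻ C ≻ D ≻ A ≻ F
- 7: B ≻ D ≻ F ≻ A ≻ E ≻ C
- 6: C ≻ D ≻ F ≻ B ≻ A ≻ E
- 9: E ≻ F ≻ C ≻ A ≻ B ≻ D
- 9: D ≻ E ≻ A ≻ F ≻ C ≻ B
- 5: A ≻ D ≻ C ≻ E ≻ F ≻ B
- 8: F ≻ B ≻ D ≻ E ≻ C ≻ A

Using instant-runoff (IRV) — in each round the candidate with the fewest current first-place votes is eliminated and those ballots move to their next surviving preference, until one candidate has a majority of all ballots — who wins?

D

Round 1: A 5, B 12, C 6, D 9, E 9, F 15. A eliminated.
Round 2: B 12, C 6, D 14, E 9, F 15. C eliminated.
Round 3: B 12, D 20, E 9, F 15. E eliminated.
Round 4: B 12, D 20, F 24. B eliminated.
Round 5: D 32, F 24. D has a majority (≥29).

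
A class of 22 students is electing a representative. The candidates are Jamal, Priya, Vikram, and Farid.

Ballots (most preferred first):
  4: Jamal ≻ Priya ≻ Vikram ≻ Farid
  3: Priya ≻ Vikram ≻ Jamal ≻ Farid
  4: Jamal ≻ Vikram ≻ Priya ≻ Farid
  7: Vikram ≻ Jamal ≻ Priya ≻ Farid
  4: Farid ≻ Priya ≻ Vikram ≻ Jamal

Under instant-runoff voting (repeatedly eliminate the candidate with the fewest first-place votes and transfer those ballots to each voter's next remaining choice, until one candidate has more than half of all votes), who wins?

Round 1: Jamal 8, Priya 3, Vikram 7, Farid 4. Priya eliminated.
Round 2: Jamal 8, Vikram 10, Farid 4. Farid eliminated.
Round 3: Jamal 8, Vikram 14. Vikram has a majority (≥12).

Vikram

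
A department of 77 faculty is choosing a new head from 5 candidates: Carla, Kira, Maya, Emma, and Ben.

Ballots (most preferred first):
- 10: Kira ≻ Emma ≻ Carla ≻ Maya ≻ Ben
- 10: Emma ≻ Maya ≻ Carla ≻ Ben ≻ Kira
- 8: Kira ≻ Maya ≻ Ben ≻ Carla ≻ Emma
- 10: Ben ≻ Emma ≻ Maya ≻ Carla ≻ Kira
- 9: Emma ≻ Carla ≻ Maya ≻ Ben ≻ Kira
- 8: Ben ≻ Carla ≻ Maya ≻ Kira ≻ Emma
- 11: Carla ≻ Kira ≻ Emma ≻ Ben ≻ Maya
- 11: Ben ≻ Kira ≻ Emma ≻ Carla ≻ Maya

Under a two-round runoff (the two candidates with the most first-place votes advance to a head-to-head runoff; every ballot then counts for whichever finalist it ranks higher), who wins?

Round 1 first-place votes: Carla 11, Kira 18, Maya 0, Emma 19, Ben 29. Ben and Emma advance.
Runoff: Ben is ranked above Emma on 37 ballots, Emma above Ben on 40.

Emma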